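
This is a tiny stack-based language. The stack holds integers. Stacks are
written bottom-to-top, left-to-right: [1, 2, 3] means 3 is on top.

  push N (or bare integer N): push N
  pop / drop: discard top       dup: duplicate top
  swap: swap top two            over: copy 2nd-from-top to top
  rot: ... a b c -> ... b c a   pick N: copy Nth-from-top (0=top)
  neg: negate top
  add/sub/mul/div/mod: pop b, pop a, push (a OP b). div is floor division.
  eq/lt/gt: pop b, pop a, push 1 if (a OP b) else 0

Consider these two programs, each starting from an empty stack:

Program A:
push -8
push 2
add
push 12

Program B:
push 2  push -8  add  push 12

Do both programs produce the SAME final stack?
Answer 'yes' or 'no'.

Answer: yes

Derivation:
Program A trace:
  After 'push -8': [-8]
  After 'push 2': [-8, 2]
  After 'add': [-6]
  After 'push 12': [-6, 12]
Program A final stack: [-6, 12]

Program B trace:
  After 'push 2': [2]
  After 'push -8': [2, -8]
  After 'add': [-6]
  After 'push 12': [-6, 12]
Program B final stack: [-6, 12]
Same: yes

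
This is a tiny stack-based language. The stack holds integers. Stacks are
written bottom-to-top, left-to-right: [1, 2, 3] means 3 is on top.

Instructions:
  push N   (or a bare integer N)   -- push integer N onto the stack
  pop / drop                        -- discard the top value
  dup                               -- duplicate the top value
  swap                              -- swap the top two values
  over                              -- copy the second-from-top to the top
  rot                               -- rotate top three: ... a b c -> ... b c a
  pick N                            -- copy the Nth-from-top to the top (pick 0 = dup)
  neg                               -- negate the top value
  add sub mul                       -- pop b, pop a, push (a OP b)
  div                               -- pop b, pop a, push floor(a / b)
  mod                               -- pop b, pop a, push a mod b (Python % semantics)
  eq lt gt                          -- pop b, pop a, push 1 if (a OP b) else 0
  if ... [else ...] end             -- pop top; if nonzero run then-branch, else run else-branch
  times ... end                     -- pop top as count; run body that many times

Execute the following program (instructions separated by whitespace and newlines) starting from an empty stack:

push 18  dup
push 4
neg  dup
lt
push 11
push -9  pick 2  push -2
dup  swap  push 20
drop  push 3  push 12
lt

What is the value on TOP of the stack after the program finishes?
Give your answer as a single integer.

Answer: 1

Derivation:
After 'push 18': [18]
After 'dup': [18, 18]
After 'push 4': [18, 18, 4]
After 'neg': [18, 18, -4]
After 'dup': [18, 18, -4, -4]
After 'lt': [18, 18, 0]
After 'push 11': [18, 18, 0, 11]
After 'push -9': [18, 18, 0, 11, -9]
After 'pick 2': [18, 18, 0, 11, -9, 0]
After 'push -2': [18, 18, 0, 11, -9, 0, -2]
After 'dup': [18, 18, 0, 11, -9, 0, -2, -2]
After 'swap': [18, 18, 0, 11, -9, 0, -2, -2]
After 'push 20': [18, 18, 0, 11, -9, 0, -2, -2, 20]
After 'drop': [18, 18, 0, 11, -9, 0, -2, -2]
After 'push 3': [18, 18, 0, 11, -9, 0, -2, -2, 3]
After 'push 12': [18, 18, 0, 11, -9, 0, -2, -2, 3, 12]
After 'lt': [18, 18, 0, 11, -9, 0, -2, -2, 1]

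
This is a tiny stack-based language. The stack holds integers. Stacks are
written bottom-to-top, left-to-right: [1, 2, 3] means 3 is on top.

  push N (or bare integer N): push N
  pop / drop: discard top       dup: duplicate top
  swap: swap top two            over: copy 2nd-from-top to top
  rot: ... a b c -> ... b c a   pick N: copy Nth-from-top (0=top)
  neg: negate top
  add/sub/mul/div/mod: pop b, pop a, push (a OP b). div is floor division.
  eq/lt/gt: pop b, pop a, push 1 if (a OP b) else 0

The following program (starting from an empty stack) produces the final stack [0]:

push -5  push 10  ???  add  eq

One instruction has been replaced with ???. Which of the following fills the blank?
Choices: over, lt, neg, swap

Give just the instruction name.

Answer: over

Derivation:
Stack before ???: [-5, 10]
Stack after ???:  [-5, 10, -5]
Checking each choice:
  over: MATCH
  lt: stack underflow (need 2, have 1)
  neg: stack underflow (need 2, have 1)
  swap: stack underflow (need 2, have 1)


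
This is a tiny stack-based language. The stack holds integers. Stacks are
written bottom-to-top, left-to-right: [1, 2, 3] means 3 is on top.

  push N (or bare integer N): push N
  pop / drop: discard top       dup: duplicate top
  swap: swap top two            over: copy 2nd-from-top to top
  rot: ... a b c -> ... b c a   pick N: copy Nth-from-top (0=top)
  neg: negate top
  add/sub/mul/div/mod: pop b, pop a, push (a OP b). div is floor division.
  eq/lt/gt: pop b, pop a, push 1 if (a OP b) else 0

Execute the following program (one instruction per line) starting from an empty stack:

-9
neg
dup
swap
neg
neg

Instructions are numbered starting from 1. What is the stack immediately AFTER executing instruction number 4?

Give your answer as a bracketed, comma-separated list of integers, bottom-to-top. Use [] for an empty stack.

Answer: [9, 9]

Derivation:
Step 1 ('-9'): [-9]
Step 2 ('neg'): [9]
Step 3 ('dup'): [9, 9]
Step 4 ('swap'): [9, 9]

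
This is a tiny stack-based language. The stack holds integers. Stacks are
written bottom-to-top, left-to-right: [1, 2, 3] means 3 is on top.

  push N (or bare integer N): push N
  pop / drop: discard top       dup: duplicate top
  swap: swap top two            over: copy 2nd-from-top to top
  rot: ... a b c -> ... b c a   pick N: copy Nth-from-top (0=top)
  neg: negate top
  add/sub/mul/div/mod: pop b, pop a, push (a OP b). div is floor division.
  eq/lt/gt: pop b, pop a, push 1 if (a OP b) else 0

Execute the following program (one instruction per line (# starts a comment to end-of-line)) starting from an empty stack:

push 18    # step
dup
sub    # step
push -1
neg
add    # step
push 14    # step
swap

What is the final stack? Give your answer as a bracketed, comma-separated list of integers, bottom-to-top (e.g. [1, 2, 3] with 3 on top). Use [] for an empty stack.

Answer: [14, 1]

Derivation:
After 'push 18': [18]
After 'dup': [18, 18]
After 'sub': [0]
After 'push -1': [0, -1]
After 'neg': [0, 1]
After 'add': [1]
After 'push 14': [1, 14]
After 'swap': [14, 1]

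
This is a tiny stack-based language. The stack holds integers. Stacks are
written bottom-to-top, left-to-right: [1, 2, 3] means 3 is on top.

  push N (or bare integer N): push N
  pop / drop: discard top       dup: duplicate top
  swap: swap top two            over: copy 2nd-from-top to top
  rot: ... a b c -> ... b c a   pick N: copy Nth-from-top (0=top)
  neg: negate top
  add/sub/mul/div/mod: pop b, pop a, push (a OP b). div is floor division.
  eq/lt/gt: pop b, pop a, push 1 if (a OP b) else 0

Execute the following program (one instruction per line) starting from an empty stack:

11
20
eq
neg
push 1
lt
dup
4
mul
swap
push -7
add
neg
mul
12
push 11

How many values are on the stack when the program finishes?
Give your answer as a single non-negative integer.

After 'push 11': stack = [11] (depth 1)
After 'push 20': stack = [11, 20] (depth 2)
After 'eq': stack = [0] (depth 1)
After 'neg': stack = [0] (depth 1)
After 'push 1': stack = [0, 1] (depth 2)
After 'lt': stack = [1] (depth 1)
After 'dup': stack = [1, 1] (depth 2)
After 'push 4': stack = [1, 1, 4] (depth 3)
After 'mul': stack = [1, 4] (depth 2)
After 'swap': stack = [4, 1] (depth 2)
After 'push -7': stack = [4, 1, -7] (depth 3)
After 'add': stack = [4, -6] (depth 2)
After 'neg': stack = [4, 6] (depth 2)
After 'mul': stack = [24] (depth 1)
After 'push 12': stack = [24, 12] (depth 2)
After 'push 11': stack = [24, 12, 11] (depth 3)

Answer: 3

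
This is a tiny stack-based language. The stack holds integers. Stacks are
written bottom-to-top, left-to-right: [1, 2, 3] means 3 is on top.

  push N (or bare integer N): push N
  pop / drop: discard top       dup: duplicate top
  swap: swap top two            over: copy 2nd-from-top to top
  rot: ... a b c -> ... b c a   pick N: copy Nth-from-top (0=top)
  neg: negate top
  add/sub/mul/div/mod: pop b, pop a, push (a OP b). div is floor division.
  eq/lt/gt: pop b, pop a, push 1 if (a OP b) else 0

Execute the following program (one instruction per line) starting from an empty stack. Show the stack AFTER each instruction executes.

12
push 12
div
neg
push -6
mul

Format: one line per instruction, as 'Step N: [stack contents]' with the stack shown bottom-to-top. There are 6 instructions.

Step 1: [12]
Step 2: [12, 12]
Step 3: [1]
Step 4: [-1]
Step 5: [-1, -6]
Step 6: [6]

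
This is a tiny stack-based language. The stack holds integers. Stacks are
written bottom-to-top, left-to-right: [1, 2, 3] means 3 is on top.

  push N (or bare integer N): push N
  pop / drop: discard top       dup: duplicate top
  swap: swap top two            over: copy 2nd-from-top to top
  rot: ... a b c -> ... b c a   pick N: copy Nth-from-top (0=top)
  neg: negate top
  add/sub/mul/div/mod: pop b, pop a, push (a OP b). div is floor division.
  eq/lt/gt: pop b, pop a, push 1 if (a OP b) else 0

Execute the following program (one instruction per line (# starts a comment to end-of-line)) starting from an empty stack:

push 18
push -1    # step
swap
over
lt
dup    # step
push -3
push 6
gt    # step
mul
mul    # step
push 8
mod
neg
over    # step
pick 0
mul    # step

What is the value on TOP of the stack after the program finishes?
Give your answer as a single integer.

After 'push 18': [18]
After 'push -1': [18, -1]
After 'swap': [-1, 18]
After 'over': [-1, 18, -1]
After 'lt': [-1, 0]
After 'dup': [-1, 0, 0]
After 'push -3': [-1, 0, 0, -3]
After 'push 6': [-1, 0, 0, -3, 6]
After 'gt': [-1, 0, 0, 0]
After 'mul': [-1, 0, 0]
After 'mul': [-1, 0]
After 'push 8': [-1, 0, 8]
After 'mod': [-1, 0]
After 'neg': [-1, 0]
After 'over': [-1, 0, -1]
After 'pick 0': [-1, 0, -1, -1]
After 'mul': [-1, 0, 1]

Answer: 1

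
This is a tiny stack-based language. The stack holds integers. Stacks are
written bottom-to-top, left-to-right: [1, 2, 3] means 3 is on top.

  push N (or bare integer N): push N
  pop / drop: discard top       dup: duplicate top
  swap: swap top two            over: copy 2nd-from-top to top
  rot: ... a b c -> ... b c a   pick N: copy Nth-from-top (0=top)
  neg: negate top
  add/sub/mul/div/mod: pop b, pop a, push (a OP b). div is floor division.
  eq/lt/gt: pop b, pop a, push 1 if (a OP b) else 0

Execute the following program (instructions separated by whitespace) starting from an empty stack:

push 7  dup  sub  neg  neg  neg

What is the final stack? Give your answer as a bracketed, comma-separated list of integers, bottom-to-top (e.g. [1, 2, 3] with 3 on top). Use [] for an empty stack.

Answer: [0]

Derivation:
After 'push 7': [7]
After 'dup': [7, 7]
After 'sub': [0]
After 'neg': [0]
After 'neg': [0]
After 'neg': [0]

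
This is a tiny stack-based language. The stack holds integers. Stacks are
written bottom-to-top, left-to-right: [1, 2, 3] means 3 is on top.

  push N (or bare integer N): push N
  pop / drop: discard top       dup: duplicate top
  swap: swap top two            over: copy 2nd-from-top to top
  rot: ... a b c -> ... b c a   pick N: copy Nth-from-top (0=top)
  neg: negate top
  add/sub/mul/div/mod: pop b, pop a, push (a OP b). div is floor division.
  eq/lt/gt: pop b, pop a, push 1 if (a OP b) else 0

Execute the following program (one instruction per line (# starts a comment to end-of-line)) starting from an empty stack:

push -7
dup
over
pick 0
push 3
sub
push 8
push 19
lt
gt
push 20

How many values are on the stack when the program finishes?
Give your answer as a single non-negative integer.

Answer: 5

Derivation:
After 'push -7': stack = [-7] (depth 1)
After 'dup': stack = [-7, -7] (depth 2)
After 'over': stack = [-7, -7, -7] (depth 3)
After 'pick 0': stack = [-7, -7, -7, -7] (depth 4)
After 'push 3': stack = [-7, -7, -7, -7, 3] (depth 5)
After 'sub': stack = [-7, -7, -7, -10] (depth 4)
After 'push 8': stack = [-7, -7, -7, -10, 8] (depth 5)
After 'push 19': stack = [-7, -7, -7, -10, 8, 19] (depth 6)
After 'lt': stack = [-7, -7, -7, -10, 1] (depth 5)
After 'gt': stack = [-7, -7, -7, 0] (depth 4)
After 'push 20': stack = [-7, -7, -7, 0, 20] (depth 5)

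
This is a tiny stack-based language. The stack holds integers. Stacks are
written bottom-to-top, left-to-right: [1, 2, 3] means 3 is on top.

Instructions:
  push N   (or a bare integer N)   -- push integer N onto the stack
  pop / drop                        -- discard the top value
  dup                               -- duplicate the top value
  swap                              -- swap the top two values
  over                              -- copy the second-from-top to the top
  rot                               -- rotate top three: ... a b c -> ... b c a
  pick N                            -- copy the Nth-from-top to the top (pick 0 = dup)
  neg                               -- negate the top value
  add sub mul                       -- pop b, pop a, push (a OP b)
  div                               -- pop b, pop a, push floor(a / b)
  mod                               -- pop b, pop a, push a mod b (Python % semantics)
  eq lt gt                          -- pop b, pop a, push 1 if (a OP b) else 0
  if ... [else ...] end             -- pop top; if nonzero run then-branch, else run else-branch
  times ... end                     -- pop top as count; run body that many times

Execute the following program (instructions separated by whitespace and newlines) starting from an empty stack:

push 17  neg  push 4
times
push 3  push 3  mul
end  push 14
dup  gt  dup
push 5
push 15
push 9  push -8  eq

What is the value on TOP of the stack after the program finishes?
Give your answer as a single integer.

After 'push 17': [17]
After 'neg': [-17]
After 'push 4': [-17, 4]
After 'times': [-17]
After 'push 3': [-17, 3]
After 'push 3': [-17, 3, 3]
After 'mul': [-17, 9]
After 'push 3': [-17, 9, 3]
After 'push 3': [-17, 9, 3, 3]
After 'mul': [-17, 9, 9]
  ...
After 'mul': [-17, 9, 9, 9, 9]
After 'push 14': [-17, 9, 9, 9, 9, 14]
After 'dup': [-17, 9, 9, 9, 9, 14, 14]
After 'gt': [-17, 9, 9, 9, 9, 0]
After 'dup': [-17, 9, 9, 9, 9, 0, 0]
After 'push 5': [-17, 9, 9, 9, 9, 0, 0, 5]
After 'push 15': [-17, 9, 9, 9, 9, 0, 0, 5, 15]
After 'push 9': [-17, 9, 9, 9, 9, 0, 0, 5, 15, 9]
After 'push -8': [-17, 9, 9, 9, 9, 0, 0, 5, 15, 9, -8]
After 'eq': [-17, 9, 9, 9, 9, 0, 0, 5, 15, 0]

Answer: 0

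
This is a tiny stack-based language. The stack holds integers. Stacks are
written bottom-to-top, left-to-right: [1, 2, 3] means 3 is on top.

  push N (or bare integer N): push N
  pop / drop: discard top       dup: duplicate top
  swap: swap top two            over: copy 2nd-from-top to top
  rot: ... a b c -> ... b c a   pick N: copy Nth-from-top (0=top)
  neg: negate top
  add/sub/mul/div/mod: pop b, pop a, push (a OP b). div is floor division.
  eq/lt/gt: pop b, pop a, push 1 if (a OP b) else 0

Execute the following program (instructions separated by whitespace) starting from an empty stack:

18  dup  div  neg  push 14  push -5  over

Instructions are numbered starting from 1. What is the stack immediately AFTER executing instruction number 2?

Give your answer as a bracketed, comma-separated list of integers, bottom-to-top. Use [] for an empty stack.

Answer: [18, 18]

Derivation:
Step 1 ('18'): [18]
Step 2 ('dup'): [18, 18]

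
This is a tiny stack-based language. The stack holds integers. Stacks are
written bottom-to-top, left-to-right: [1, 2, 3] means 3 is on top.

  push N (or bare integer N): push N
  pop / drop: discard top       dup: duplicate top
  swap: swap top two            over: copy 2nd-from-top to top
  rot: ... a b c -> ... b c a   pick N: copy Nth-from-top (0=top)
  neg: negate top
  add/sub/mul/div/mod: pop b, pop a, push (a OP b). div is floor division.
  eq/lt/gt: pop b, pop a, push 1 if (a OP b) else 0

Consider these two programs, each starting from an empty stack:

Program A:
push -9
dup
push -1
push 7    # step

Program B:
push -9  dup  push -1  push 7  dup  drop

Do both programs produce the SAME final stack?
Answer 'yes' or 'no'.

Program A trace:
  After 'push -9': [-9]
  After 'dup': [-9, -9]
  After 'push -1': [-9, -9, -1]
  After 'push 7': [-9, -9, -1, 7]
Program A final stack: [-9, -9, -1, 7]

Program B trace:
  After 'push -9': [-9]
  After 'dup': [-9, -9]
  After 'push -1': [-9, -9, -1]
  After 'push 7': [-9, -9, -1, 7]
  After 'dup': [-9, -9, -1, 7, 7]
  After 'drop': [-9, -9, -1, 7]
Program B final stack: [-9, -9, -1, 7]
Same: yes

Answer: yes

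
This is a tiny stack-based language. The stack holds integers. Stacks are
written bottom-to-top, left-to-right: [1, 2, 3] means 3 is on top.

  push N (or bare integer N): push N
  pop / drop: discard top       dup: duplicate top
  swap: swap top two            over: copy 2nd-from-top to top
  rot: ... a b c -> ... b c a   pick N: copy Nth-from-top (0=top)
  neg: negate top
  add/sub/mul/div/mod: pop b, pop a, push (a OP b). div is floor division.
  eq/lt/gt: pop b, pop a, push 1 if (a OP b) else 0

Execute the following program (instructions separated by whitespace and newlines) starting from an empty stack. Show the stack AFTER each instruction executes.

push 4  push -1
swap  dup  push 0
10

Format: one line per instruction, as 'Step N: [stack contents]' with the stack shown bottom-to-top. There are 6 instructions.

Step 1: [4]
Step 2: [4, -1]
Step 3: [-1, 4]
Step 4: [-1, 4, 4]
Step 5: [-1, 4, 4, 0]
Step 6: [-1, 4, 4, 0, 10]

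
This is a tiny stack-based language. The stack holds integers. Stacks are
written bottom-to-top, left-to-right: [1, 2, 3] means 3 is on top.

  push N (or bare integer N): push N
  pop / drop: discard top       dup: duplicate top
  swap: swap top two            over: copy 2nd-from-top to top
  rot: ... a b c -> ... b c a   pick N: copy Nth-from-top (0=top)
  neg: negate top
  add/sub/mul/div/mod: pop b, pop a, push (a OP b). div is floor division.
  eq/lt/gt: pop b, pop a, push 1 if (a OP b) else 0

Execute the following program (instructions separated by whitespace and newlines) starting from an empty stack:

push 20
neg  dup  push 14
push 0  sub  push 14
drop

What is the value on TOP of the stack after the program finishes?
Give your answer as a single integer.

Answer: 14

Derivation:
After 'push 20': [20]
After 'neg': [-20]
After 'dup': [-20, -20]
After 'push 14': [-20, -20, 14]
After 'push 0': [-20, -20, 14, 0]
After 'sub': [-20, -20, 14]
After 'push 14': [-20, -20, 14, 14]
After 'drop': [-20, -20, 14]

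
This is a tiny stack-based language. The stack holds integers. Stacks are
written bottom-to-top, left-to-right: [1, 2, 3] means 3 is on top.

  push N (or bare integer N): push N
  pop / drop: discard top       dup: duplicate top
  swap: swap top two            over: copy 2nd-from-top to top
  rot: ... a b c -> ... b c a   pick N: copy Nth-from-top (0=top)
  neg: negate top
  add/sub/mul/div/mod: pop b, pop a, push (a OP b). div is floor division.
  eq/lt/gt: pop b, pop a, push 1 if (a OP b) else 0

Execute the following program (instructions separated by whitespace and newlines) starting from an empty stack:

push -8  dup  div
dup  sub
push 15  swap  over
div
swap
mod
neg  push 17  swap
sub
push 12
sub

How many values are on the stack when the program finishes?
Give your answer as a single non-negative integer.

After 'push -8': stack = [-8] (depth 1)
After 'dup': stack = [-8, -8] (depth 2)
After 'div': stack = [1] (depth 1)
After 'dup': stack = [1, 1] (depth 2)
After 'sub': stack = [0] (depth 1)
After 'push 15': stack = [0, 15] (depth 2)
After 'swap': stack = [15, 0] (depth 2)
After 'over': stack = [15, 0, 15] (depth 3)
After 'div': stack = [15, 0] (depth 2)
After 'swap': stack = [0, 15] (depth 2)
After 'mod': stack = [0] (depth 1)
After 'neg': stack = [0] (depth 1)
After 'push 17': stack = [0, 17] (depth 2)
After 'swap': stack = [17, 0] (depth 2)
After 'sub': stack = [17] (depth 1)
After 'push 12': stack = [17, 12] (depth 2)
After 'sub': stack = [5] (depth 1)

Answer: 1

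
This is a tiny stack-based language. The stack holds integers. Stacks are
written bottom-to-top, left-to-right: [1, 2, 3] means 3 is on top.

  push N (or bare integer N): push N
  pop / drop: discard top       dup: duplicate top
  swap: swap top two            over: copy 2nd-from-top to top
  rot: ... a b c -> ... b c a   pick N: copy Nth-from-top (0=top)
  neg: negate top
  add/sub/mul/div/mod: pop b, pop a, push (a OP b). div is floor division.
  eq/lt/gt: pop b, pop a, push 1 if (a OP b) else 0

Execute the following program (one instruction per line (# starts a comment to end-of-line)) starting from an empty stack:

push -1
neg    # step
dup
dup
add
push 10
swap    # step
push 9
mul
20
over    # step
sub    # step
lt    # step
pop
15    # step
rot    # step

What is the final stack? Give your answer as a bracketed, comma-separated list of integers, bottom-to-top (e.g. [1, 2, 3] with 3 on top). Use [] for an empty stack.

After 'push -1': [-1]
After 'neg': [1]
After 'dup': [1, 1]
After 'dup': [1, 1, 1]
After 'add': [1, 2]
After 'push 10': [1, 2, 10]
After 'swap': [1, 10, 2]
After 'push 9': [1, 10, 2, 9]
After 'mul': [1, 10, 18]
After 'push 20': [1, 10, 18, 20]
After 'over': [1, 10, 18, 20, 18]
After 'sub': [1, 10, 18, 2]
After 'lt': [1, 10, 0]
After 'pop': [1, 10]
After 'push 15': [1, 10, 15]
After 'rot': [10, 15, 1]

Answer: [10, 15, 1]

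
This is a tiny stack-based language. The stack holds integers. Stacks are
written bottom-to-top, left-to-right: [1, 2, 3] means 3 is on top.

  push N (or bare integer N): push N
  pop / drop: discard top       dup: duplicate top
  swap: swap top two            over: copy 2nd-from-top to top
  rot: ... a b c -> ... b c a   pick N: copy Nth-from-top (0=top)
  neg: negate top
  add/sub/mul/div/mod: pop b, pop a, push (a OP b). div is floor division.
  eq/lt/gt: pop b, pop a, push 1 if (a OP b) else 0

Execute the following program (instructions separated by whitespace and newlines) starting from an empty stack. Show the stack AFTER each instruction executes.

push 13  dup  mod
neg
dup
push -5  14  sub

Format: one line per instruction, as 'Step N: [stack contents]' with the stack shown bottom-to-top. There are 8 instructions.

Step 1: [13]
Step 2: [13, 13]
Step 3: [0]
Step 4: [0]
Step 5: [0, 0]
Step 6: [0, 0, -5]
Step 7: [0, 0, -5, 14]
Step 8: [0, 0, -19]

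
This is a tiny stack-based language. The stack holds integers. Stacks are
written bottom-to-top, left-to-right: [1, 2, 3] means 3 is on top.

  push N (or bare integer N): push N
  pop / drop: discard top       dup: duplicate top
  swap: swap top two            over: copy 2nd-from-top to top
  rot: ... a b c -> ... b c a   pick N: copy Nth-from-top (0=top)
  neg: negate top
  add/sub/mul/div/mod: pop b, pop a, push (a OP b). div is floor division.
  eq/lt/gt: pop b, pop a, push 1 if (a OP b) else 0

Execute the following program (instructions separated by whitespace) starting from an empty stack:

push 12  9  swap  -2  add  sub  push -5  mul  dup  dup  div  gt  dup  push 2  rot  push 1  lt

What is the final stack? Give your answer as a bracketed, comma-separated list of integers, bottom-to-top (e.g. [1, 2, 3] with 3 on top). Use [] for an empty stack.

Answer: [1, 2, 0]

Derivation:
After 'push 12': [12]
After 'push 9': [12, 9]
After 'swap': [9, 12]
After 'push -2': [9, 12, -2]
After 'add': [9, 10]
After 'sub': [-1]
After 'push -5': [-1, -5]
After 'mul': [5]
After 'dup': [5, 5]
After 'dup': [5, 5, 5]
After 'div': [5, 1]
After 'gt': [1]
After 'dup': [1, 1]
After 'push 2': [1, 1, 2]
After 'rot': [1, 2, 1]
After 'push 1': [1, 2, 1, 1]
After 'lt': [1, 2, 0]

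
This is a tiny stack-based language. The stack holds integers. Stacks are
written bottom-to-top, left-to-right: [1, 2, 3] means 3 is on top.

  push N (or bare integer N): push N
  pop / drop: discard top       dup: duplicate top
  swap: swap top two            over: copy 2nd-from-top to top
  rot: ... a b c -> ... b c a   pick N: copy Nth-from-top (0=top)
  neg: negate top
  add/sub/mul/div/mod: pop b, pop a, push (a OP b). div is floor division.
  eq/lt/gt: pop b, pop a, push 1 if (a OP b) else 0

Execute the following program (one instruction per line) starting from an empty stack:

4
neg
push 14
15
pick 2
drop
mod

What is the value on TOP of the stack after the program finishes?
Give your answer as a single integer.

After 'push 4': [4]
After 'neg': [-4]
After 'push 14': [-4, 14]
After 'push 15': [-4, 14, 15]
After 'pick 2': [-4, 14, 15, -4]
After 'drop': [-4, 14, 15]
After 'mod': [-4, 14]

Answer: 14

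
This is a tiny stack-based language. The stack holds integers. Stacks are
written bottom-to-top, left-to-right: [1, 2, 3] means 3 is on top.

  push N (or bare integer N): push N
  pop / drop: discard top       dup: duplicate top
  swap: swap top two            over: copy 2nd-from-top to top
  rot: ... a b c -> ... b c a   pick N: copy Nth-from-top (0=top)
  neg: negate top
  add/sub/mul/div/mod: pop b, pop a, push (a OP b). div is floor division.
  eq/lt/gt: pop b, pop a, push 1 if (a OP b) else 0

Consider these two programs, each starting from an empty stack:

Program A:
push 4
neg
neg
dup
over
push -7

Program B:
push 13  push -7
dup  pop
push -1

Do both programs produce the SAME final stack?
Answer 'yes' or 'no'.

Program A trace:
  After 'push 4': [4]
  After 'neg': [-4]
  After 'neg': [4]
  After 'dup': [4, 4]
  After 'over': [4, 4, 4]
  After 'push -7': [4, 4, 4, -7]
Program A final stack: [4, 4, 4, -7]

Program B trace:
  After 'push 13': [13]
  After 'push -7': [13, -7]
  After 'dup': [13, -7, -7]
  After 'pop': [13, -7]
  After 'push -1': [13, -7, -1]
Program B final stack: [13, -7, -1]
Same: no

Answer: no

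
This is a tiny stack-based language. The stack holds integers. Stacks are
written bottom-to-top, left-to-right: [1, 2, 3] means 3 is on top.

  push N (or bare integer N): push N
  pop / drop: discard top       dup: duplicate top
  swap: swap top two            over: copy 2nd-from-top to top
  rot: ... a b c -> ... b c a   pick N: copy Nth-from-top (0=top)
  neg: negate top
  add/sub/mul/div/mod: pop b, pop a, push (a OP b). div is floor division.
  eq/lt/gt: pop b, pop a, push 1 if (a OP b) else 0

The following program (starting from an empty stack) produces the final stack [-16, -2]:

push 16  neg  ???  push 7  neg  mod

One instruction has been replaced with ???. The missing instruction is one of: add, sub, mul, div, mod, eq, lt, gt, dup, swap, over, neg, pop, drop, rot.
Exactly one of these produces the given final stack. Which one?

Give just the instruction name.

Answer: dup

Derivation:
Stack before ???: [-16]
Stack after ???:  [-16, -16]
The instruction that transforms [-16] -> [-16, -16] is: dup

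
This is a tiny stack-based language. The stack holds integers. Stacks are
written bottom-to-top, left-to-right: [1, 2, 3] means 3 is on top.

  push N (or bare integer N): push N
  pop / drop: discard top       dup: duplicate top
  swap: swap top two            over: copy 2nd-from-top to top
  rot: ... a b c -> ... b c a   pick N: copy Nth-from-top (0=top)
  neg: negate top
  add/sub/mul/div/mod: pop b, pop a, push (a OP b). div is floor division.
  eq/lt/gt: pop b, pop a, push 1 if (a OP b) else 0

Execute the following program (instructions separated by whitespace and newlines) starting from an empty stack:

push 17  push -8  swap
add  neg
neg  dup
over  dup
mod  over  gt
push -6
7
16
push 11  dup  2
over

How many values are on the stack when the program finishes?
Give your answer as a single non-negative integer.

After 'push 17': stack = [17] (depth 1)
After 'push -8': stack = [17, -8] (depth 2)
After 'swap': stack = [-8, 17] (depth 2)
After 'add': stack = [9] (depth 1)
After 'neg': stack = [-9] (depth 1)
After 'neg': stack = [9] (depth 1)
After 'dup': stack = [9, 9] (depth 2)
After 'over': stack = [9, 9, 9] (depth 3)
After 'dup': stack = [9, 9, 9, 9] (depth 4)
After 'mod': stack = [9, 9, 0] (depth 3)
After 'over': stack = [9, 9, 0, 9] (depth 4)
After 'gt': stack = [9, 9, 0] (depth 3)
After 'push -6': stack = [9, 9, 0, -6] (depth 4)
After 'push 7': stack = [9, 9, 0, -6, 7] (depth 5)
After 'push 16': stack = [9, 9, 0, -6, 7, 16] (depth 6)
After 'push 11': stack = [9, 9, 0, -6, 7, 16, 11] (depth 7)
After 'dup': stack = [9, 9, 0, -6, 7, 16, 11, 11] (depth 8)
After 'push 2': stack = [9, 9, 0, -6, 7, 16, 11, 11, 2] (depth 9)
After 'over': stack = [9, 9, 0, -6, 7, 16, 11, 11, 2, 11] (depth 10)

Answer: 10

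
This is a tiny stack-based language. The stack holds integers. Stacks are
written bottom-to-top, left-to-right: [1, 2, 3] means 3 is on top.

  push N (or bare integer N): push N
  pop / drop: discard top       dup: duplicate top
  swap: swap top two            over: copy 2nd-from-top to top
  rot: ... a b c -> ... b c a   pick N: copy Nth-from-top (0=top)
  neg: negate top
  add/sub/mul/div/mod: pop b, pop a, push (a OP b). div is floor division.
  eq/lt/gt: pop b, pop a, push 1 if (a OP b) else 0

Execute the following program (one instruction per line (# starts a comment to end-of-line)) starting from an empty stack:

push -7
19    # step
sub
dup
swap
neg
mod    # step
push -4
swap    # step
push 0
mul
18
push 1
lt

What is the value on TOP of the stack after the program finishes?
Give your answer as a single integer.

After 'push -7': [-7]
After 'push 19': [-7, 19]
After 'sub': [-26]
After 'dup': [-26, -26]
After 'swap': [-26, -26]
After 'neg': [-26, 26]
After 'mod': [0]
After 'push -4': [0, -4]
After 'swap': [-4, 0]
After 'push 0': [-4, 0, 0]
After 'mul': [-4, 0]
After 'push 18': [-4, 0, 18]
After 'push 1': [-4, 0, 18, 1]
After 'lt': [-4, 0, 0]

Answer: 0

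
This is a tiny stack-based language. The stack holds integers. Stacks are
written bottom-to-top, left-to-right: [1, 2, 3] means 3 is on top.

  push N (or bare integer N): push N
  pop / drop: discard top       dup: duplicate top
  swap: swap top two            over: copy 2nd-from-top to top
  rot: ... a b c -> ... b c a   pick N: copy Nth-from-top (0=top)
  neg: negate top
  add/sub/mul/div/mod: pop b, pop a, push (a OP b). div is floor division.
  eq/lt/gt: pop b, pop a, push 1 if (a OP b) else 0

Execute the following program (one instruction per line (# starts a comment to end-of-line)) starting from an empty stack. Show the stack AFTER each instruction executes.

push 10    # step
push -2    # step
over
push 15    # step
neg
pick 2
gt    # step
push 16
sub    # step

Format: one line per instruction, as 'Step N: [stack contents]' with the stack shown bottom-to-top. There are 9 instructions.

Step 1: [10]
Step 2: [10, -2]
Step 3: [10, -2, 10]
Step 4: [10, -2, 10, 15]
Step 5: [10, -2, 10, -15]
Step 6: [10, -2, 10, -15, -2]
Step 7: [10, -2, 10, 0]
Step 8: [10, -2, 10, 0, 16]
Step 9: [10, -2, 10, -16]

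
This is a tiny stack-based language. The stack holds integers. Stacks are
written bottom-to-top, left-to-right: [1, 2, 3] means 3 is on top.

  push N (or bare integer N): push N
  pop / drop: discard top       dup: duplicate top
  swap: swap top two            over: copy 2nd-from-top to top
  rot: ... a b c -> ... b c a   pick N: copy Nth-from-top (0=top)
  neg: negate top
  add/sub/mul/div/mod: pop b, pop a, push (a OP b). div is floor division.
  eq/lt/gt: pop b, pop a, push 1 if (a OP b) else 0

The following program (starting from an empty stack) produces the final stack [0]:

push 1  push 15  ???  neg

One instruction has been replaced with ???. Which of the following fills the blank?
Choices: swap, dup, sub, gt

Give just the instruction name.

Answer: gt

Derivation:
Stack before ???: [1, 15]
Stack after ???:  [0]
Checking each choice:
  swap: produces [15, -1]
  dup: produces [1, 15, -15]
  sub: produces [14]
  gt: MATCH


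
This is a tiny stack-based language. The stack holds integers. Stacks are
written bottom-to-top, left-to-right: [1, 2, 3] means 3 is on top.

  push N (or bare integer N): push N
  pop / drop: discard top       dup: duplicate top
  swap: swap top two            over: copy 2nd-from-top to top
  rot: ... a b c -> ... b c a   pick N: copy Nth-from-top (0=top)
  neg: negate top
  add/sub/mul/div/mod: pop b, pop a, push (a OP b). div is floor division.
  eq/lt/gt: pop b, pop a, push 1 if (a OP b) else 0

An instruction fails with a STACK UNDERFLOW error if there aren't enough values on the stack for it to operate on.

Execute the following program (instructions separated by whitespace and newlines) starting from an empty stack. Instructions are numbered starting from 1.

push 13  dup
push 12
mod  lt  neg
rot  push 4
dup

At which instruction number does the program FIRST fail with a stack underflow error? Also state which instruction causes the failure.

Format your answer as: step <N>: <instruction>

Step 1 ('push 13'): stack = [13], depth = 1
Step 2 ('dup'): stack = [13, 13], depth = 2
Step 3 ('push 12'): stack = [13, 13, 12], depth = 3
Step 4 ('mod'): stack = [13, 1], depth = 2
Step 5 ('lt'): stack = [0], depth = 1
Step 6 ('neg'): stack = [0], depth = 1
Step 7 ('rot'): needs 3 value(s) but depth is 1 — STACK UNDERFLOW

Answer: step 7: rot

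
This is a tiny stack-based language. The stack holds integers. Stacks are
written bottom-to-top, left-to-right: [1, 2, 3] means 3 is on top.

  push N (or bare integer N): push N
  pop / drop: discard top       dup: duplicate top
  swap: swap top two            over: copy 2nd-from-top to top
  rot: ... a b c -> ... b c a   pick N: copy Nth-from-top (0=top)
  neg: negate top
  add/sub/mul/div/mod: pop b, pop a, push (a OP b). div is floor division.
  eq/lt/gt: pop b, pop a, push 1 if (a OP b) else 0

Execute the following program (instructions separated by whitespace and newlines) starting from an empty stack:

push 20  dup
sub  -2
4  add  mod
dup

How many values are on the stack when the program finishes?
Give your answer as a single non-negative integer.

Answer: 2

Derivation:
After 'push 20': stack = [20] (depth 1)
After 'dup': stack = [20, 20] (depth 2)
After 'sub': stack = [0] (depth 1)
After 'push -2': stack = [0, -2] (depth 2)
After 'push 4': stack = [0, -2, 4] (depth 3)
After 'add': stack = [0, 2] (depth 2)
After 'mod': stack = [0] (depth 1)
After 'dup': stack = [0, 0] (depth 2)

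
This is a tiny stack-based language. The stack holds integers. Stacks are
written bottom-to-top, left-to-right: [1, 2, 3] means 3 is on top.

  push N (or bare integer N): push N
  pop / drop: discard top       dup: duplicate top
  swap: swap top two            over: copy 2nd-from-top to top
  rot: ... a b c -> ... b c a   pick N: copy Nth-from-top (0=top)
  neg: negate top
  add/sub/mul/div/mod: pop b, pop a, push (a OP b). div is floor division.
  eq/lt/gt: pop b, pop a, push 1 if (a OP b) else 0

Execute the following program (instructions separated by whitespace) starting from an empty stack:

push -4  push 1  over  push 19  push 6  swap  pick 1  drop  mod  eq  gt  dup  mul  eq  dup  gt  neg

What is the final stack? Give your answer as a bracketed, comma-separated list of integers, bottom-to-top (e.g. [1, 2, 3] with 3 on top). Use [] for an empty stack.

Answer: [0]

Derivation:
After 'push -4': [-4]
After 'push 1': [-4, 1]
After 'over': [-4, 1, -4]
After 'push 19': [-4, 1, -4, 19]
After 'push 6': [-4, 1, -4, 19, 6]
After 'swap': [-4, 1, -4, 6, 19]
After 'pick 1': [-4, 1, -4, 6, 19, 6]
After 'drop': [-4, 1, -4, 6, 19]
After 'mod': [-4, 1, -4, 6]
After 'eq': [-4, 1, 0]
After 'gt': [-4, 1]
After 'dup': [-4, 1, 1]
After 'mul': [-4, 1]
After 'eq': [0]
After 'dup': [0, 0]
After 'gt': [0]
After 'neg': [0]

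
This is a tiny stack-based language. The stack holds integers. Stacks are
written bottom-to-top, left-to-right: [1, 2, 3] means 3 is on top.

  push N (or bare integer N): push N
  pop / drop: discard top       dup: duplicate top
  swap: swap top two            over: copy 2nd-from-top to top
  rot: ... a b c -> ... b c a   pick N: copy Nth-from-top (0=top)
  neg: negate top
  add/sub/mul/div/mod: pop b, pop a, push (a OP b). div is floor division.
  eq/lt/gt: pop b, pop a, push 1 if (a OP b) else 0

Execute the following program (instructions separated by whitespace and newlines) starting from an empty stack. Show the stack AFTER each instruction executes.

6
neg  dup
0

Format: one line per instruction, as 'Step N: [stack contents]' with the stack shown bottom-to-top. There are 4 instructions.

Step 1: [6]
Step 2: [-6]
Step 3: [-6, -6]
Step 4: [-6, -6, 0]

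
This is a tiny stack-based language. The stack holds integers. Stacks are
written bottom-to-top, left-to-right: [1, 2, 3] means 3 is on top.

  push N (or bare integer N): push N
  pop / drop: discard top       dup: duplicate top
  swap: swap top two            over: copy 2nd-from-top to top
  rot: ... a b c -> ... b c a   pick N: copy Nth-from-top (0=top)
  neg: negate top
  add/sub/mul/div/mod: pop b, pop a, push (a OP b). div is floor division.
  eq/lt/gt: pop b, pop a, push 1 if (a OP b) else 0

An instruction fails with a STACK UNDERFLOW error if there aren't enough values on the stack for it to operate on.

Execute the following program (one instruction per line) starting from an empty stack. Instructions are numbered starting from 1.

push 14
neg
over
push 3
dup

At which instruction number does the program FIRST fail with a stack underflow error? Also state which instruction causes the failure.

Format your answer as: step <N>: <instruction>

Step 1 ('push 14'): stack = [14], depth = 1
Step 2 ('neg'): stack = [-14], depth = 1
Step 3 ('over'): needs 2 value(s) but depth is 1 — STACK UNDERFLOW

Answer: step 3: over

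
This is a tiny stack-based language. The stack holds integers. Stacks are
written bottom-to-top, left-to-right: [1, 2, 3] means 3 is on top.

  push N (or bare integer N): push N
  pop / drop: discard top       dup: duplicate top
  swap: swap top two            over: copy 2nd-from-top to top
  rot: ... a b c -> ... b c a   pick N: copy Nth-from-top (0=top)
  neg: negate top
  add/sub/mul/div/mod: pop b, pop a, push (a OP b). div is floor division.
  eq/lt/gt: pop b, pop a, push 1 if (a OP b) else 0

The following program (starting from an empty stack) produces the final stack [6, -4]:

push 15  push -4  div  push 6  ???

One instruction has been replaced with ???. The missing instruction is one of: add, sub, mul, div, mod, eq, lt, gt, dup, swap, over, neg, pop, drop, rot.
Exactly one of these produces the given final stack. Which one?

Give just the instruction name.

Answer: swap

Derivation:
Stack before ???: [-4, 6]
Stack after ???:  [6, -4]
The instruction that transforms [-4, 6] -> [6, -4] is: swap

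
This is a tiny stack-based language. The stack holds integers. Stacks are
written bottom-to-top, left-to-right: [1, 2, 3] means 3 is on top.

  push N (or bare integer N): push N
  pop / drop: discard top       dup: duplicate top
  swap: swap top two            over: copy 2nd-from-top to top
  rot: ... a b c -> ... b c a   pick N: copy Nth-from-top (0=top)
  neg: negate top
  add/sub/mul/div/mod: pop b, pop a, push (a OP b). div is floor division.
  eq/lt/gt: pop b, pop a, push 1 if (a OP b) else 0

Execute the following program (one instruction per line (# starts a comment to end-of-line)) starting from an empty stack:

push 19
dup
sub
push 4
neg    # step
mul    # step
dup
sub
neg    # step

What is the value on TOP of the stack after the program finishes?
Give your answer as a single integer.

After 'push 19': [19]
After 'dup': [19, 19]
After 'sub': [0]
After 'push 4': [0, 4]
After 'neg': [0, -4]
After 'mul': [0]
After 'dup': [0, 0]
After 'sub': [0]
After 'neg': [0]

Answer: 0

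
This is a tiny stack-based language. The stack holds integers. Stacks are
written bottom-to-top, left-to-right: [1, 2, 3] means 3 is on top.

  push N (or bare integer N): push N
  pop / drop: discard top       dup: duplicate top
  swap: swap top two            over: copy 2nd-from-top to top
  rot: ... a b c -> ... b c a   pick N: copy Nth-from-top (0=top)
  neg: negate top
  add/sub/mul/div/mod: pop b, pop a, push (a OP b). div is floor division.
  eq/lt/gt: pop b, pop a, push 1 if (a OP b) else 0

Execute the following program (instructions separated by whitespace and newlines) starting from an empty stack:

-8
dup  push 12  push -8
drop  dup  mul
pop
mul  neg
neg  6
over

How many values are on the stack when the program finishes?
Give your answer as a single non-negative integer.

Answer: 3

Derivation:
After 'push -8': stack = [-8] (depth 1)
After 'dup': stack = [-8, -8] (depth 2)
After 'push 12': stack = [-8, -8, 12] (depth 3)
After 'push -8': stack = [-8, -8, 12, -8] (depth 4)
After 'drop': stack = [-8, -8, 12] (depth 3)
After 'dup': stack = [-8, -8, 12, 12] (depth 4)
After 'mul': stack = [-8, -8, 144] (depth 3)
After 'pop': stack = [-8, -8] (depth 2)
After 'mul': stack = [64] (depth 1)
After 'neg': stack = [-64] (depth 1)
After 'neg': stack = [64] (depth 1)
After 'push 6': stack = [64, 6] (depth 2)
After 'over': stack = [64, 6, 64] (depth 3)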